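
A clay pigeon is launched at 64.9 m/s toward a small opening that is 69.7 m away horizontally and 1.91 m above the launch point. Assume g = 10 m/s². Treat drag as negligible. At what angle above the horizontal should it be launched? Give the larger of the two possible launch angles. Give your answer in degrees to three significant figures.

Trajectory: y = x tanθ − g x² (1 + tan²θ)/(2v₀²). With x = 69.7, y = 1.91, v₀ = 64.9, g = 10.0:
5.767 tan²θ − 69.7 tanθ + (7.677) = 0.
tanθ = [69.7 ± √(69.7² − 4 × 5.767 × (7.677))] / (2 × 5.767) = (69.7 ± 68.42) / 11.53, giving tanθ = 0.1112 or 11.97.
θ = 6.343° or 85.23°; the larger is 85.23°.

85.2°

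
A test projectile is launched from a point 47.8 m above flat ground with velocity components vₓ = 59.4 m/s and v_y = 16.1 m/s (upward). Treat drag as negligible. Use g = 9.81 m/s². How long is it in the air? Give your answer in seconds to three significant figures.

With up positive and y = 0 at the ground: y(t) = 47.8 + (16.10) t − 4.905 t². Setting y = 0 and taking the positive root: t = [16.10 + √(16.10² + 2·9.81·47.8)] / 9.81 = (16.10 + 34.60) / 9.81 = 5.168 s.

5.17 s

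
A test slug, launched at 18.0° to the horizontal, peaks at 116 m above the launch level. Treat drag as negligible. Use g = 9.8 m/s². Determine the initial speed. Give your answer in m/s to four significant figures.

154.3 m/s

At the peak v_y = 0, so v_y0 = √(2gH) = √(2 × 9.80 × 116) = 47.68 m/s.
v_y0 = v₀ sin θ ⇒ v₀ = 47.68 / sin 18.0° = 154.3 m/s.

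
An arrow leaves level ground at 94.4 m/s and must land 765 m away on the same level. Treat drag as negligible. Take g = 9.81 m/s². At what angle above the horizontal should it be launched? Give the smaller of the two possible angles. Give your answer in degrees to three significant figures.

Level-ground range R = v₀² sin(2θ)/g ⇒ sin(2θ) = gR/v₀² = 9.81 × 765 / 94.4² = 0.8421.
2θ = 57.37° or 180° − 57.37° = 122.6°, so θ = 28.68° or 61.32°.
The smaller angle is 28.68°.

28.7°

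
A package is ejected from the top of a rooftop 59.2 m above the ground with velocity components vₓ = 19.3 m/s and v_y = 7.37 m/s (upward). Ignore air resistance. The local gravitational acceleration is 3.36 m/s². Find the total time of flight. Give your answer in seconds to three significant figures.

8.52 s

The projectile lands when y = 59.2 + (7.370) t − ½·3.36·t² = 0. Positive root: t = (7.370 + √(7.370² + 2·3.36·59.2)) / 3.36 = (7.370 + 21.26) / 3.36 = 8.522 s.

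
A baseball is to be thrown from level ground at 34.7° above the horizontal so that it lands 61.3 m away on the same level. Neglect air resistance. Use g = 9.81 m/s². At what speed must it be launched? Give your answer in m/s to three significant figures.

From R = (v₀² / g) sin 2θ: v₀ = √(gR / sin 2θ).
v₀ = √(9.81 × 61.3 / sin 69.40°) = √(601.4 / 0.9361) = √642.43 = 25.35 m/s.

25.3 m/s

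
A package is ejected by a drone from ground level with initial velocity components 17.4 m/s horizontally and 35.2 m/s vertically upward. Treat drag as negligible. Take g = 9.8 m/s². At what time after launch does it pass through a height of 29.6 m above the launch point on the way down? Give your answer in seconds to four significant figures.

6.211 s

Set y = v_y0 t − ½ g t² = 29.6: 4.900 t² − 35.20 t + 29.6 = 0.
t = [35.20 ± √(35.20² − 2·9.80·29.6)] / 9.80 = (35.20 ± 25.67) / 9.80, so t = 0.9726 s or t = 6.211 s.
The descending-branch root is 6.211 s.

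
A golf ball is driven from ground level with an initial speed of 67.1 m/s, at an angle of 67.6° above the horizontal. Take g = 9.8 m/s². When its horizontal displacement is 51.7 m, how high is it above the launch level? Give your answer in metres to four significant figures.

vₓ = 67.10 cos 67.6° = 25.57 m/s; v_y0 = 67.10 sin 67.6° = 62.04 m/s.
x = vₓ t ⇒ t = 51.7/25.57 = 2.022 s.
Height: y = v_y0 t − ½ g t² = 62.04 × 2.022 − 4.900 × 2.022² = 125.4 − 20.03 = 105.4 m.

105.4 m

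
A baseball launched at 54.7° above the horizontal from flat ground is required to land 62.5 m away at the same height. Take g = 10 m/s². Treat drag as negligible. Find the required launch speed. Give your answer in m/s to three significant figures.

On level ground R = v₀² sin 2θ / g ⇒ v₀ = √(gR / sin 2θ).
v₀ = √(10.0 × 62.5 / sin 109.4°) = √(625.0 / 0.9432) = √662.62 = 25.74 m/s.

25.7 m/s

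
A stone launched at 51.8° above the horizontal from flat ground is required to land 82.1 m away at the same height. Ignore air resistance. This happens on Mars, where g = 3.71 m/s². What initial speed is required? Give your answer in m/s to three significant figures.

17.7 m/s

From R = (v₀² / g) sin 2θ: v₀ = √(gR / sin 2θ).
v₀ = √(3.71 × 82.1 / sin 103.6°) = √(304.6 / 0.9720) = √313.38 = 17.70 m/s.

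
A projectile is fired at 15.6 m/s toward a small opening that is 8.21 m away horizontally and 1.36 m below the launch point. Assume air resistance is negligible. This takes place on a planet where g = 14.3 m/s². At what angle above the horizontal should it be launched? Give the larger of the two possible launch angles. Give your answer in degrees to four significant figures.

Trajectory: y = x tanθ − g x² (1 + tan²θ)/(2v₀²). With x = 8.21, y = −1.36, v₀ = 15.6, g = 14.3:
1.980 tan²θ − 8.21 tanθ + (0.6204) = 0.
tanθ = [8.21 ± √(8.21² − 4 × 1.980 × (0.6204))] / (2 × 1.980) = (8.21 ± 7.905) / 3.961, giving tanθ = 0.07699 or 4.069.
θ = 4.403° or 76.19°; the larger is 76.19°.

76.19°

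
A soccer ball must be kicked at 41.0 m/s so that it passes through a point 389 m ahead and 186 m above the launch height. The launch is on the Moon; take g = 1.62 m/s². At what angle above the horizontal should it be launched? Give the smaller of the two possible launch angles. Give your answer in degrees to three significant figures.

37.9°

Trajectory: y = x tanθ − g x² (1 + tan²θ)/(2v₀²). With x = 389, y = 186, v₀ = 41.0, g = 1.62:
72.91 tan²θ − 389 tanθ + (258.9) = 0.
tanθ = [389 ± √(389² − 4 × 72.91 × (258.9))] / (2 × 72.91) = (389 ± 275.3) / 145.8, giving tanθ = 0.7795 or 4.556.
θ = 37.94° or 77.62°; the smaller is 37.94°.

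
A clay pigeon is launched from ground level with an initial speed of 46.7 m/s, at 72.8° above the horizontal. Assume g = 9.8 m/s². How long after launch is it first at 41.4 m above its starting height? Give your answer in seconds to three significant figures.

vₓ = 46.70 cos 72.8° = 13.81 m/s; v_y0 = 46.70 sin 72.8° = 44.61 m/s.
Set y = v_y0 t − ½ g t² = 41.4: 4.900 t² − 44.61 t + 41.4 = 0.
Quadratic formula: t = (44.61 ± √1178.7) / 9.80 = (44.61 ± 34.33) / 9.80 → t = 1.049 s or 8.056 s.
The first (ascending) time is 1.049 s.

1.05 s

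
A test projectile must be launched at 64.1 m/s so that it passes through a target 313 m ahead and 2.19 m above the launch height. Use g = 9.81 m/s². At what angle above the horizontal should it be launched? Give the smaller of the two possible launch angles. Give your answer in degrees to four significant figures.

24.68°

Trajectory: y = x tanθ − g x² (1 + tan²θ)/(2v₀²). With x = 313, y = 2.19, v₀ = 64.1, g = 9.81:
117.0 tan²θ − 313 tanθ + (119.1) = 0.
tanθ = [313 ± √(313² − 4 × 117.0 × (119.1))] / (2 × 117.0) = (313 ± 205.5) / 233.9, giving tanθ = 0.4596 or 2.217.
θ = 24.68° or 65.72°; the smaller is 24.68°.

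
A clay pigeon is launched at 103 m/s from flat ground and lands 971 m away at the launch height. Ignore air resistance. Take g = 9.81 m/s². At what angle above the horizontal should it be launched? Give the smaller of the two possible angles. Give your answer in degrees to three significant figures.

Level-ground range R = v₀² sin(2θ)/g ⇒ sin(2θ) = gR/v₀² = 9.81 × 971 / 103² = 0.8979.
2θ = 63.88° or 180° − 63.88° = 116.1°, so θ = 31.94° or 58.06°.
The smaller angle is 31.94°.

31.9°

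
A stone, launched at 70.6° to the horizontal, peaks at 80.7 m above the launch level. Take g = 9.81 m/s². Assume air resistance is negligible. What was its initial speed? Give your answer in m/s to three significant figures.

42.2 m/s

At the peak v_y = 0, so v_y0 = √(2gH) = √(2 × 9.81 × 80.7) = 39.79 m/s.
v_y0 = v₀ sin θ ⇒ v₀ = 39.79 / sin 70.6° = 42.19 m/s.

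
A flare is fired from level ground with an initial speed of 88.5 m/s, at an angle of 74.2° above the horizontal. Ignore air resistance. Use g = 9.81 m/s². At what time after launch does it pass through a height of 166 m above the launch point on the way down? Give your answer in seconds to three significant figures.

15.1 s

vₓ = 88.50 cos 74.2° = 24.10 m/s; v_y0 = 88.50 sin 74.2° = 85.16 m/s.
Set y = v_y0 t − ½ g t² = 166: 4.905 t² − 85.16 t + 166 = 0.
t = [85.16 ± √(85.16² − 2·9.81·166)] / 9.81 = (85.16 ± 63.20) / 9.81, so t = 2.238 s or t = 15.12 s.
The descending-branch root is 15.12 s.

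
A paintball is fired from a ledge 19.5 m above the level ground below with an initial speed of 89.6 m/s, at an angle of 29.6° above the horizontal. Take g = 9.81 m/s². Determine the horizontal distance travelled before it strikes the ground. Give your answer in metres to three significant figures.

736 m

Components: vₓ = 89.60 cos 29.6° = 77.91 m/s, v_y0 = 89.60 sin 29.6° = 44.26 m/s.
Vertical motion (up positive, ground at y = 0): 4.905 t² − (44.26) t − 19.5 = 0, so t = (44.26 + √(44.26² + 2·9.81·19.5)) / 9.81 = (44.26 + 48.39) / 9.81 = 9.444 s.
Horizontal distance: R = vₓ t = 77.91 × 9.444 = 735.7 m.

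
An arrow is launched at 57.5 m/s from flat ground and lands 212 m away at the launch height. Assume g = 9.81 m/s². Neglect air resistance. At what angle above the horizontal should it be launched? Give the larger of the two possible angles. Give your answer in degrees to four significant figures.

From R = (v₀²/g) sin 2θ: sin 2θ = 9.81 × 212 / 3306.2 = 0.6290.
2θ = 38.98° or 180° − 38.98° = 141.0°, so θ = 19.49° or 70.51°.
The larger angle is 70.51°.

70.51°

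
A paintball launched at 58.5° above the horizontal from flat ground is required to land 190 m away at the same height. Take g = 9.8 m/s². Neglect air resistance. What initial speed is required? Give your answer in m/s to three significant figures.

45.7 m/s

Level-ground range: R = v₀² sin(2θ)/g, so v₀ = √(gR / sin 2θ).
v₀ = √(9.80 × 190 / sin 117.0°) = √(1862 / 0.8910) = √2089.8 = 45.71 m/s.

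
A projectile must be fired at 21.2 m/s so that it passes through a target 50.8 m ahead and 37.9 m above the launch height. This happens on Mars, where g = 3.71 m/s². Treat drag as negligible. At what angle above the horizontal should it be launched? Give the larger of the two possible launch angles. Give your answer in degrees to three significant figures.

73.8°

Trajectory: y = x tanθ − g x² (1 + tan²θ)/(2v₀²). With x = 50.8, y = 37.9, v₀ = 21.2, g = 3.71:
10.65 tan²θ − 50.8 tanθ + (48.55) = 0.
tanθ = [50.8 ± √(50.8² − 4 × 10.65 × (48.55))] / (2 × 10.65) = (50.8 ± 22.63) / 21.30, giving tanθ = 1.322 or 3.447.
θ = 52.90° or 73.82°; the larger is 73.82°.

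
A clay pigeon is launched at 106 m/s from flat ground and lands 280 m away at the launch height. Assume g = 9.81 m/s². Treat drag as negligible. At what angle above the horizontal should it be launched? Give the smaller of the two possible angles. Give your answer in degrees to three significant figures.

From R = (v₀²/g) sin 2θ: sin 2θ = 9.81 × 280 / 11236 = 0.2445.
2θ = 14.15° or 180° − 14.15° = 165.8°, so θ = 7.075° or 82.92°.
The smaller angle is 7.075°.

7.08°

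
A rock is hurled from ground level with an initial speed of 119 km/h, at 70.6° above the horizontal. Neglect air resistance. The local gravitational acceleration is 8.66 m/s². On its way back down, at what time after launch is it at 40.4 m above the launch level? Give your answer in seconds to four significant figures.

5.506 s

Convert: 119 km/h = 119/3.6 = 33.06 m/s.
Components: vₓ = 33.06 cos 70.6° = 10.98 m/s, v_y0 = 33.06 sin 70.6° = 31.18 m/s.
Require v_y0 t − ½ g t² = 40.4, i.e. 4.330 t² − 31.18 t + 40.4 = 0.
Quadratic formula: t = (31.18 ± √272.39) / 8.66 = (31.18 ± 16.50) / 8.66 → t = 1.695 s or 5.506 s.
The descending-branch root is 5.506 s.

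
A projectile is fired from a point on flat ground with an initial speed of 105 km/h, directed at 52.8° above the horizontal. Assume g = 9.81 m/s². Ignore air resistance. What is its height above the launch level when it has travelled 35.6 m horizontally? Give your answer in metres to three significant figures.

26.9 m

Convert: 105 km/h = 105/3.6 = 29.17 m/s.
Resolve: vₓ = 29.17 cos 52.8° = 17.63 m/s and v_y0 = 29.17 sin 52.8° = 23.23 m/s.
At x = 35.6 m, t = x/vₓ = 35.6/17.63 = 2.019 s.
Height: y = v_y0 t − ½ g t² = 23.23 × 2.019 − 4.905 × 2.019² = 46.90 − 19.99 = 26.91 m.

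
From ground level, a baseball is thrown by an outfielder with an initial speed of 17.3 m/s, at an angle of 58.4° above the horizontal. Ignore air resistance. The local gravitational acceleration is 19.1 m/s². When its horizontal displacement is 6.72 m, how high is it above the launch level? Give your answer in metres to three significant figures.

Components: vₓ = 17.30 cos 58.4° = 9.065 m/s, v_y0 = 17.30 sin 58.4° = 14.73 m/s.
x = vₓ t ⇒ t = 6.72/9.065 = 0.7413 s.
Height: y = v_y0 t − ½ g t² = 14.73 × 0.7413 − 9.550 × 0.7413² = 10.92 − 5.248 = 5.675 m.

5.68 m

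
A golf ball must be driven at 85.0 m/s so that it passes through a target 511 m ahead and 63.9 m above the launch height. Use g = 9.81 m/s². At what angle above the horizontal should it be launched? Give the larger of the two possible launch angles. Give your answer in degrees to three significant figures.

66.4°

Trajectory: y = x tanθ − g x² (1 + tan²θ)/(2v₀²). With x = 511, y = 63.9, v₀ = 85.0, g = 9.81:
177.3 tan²θ − 511 tanθ + (241.2) = 0.
tanθ = [511 ± √(511² − 4 × 177.3 × (241.2))] / (2 × 177.3) = (511 ± 300.2) / 354.5, giving tanθ = 0.5946 or 2.288.
θ = 30.74° or 66.39°; the larger is 66.39°.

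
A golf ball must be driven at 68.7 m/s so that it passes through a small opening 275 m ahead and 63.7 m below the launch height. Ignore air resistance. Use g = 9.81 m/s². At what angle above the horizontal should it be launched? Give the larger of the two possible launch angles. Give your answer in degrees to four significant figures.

Trajectory: y = x tanθ − g x² (1 + tan²θ)/(2v₀²). With x = 275, y = −63.7, v₀ = 68.7, g = 9.81:
78.59 tan²θ − 275 tanθ + (14.89) = 0.
tanθ = [275 ± √(275² − 4 × 78.59 × (14.89))] / (2 × 78.59) = (275 ± 266.4) / 157.2, giving tanθ = 0.05503 or 3.444.
θ = 3.150° or 73.81°; the larger is 73.81°.

73.81°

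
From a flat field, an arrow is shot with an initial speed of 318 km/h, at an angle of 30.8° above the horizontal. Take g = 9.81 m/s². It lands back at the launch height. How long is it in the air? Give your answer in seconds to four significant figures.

9.221 s

Convert: 318 km/h = 318/3.6 = 88.33 m/s.
Components: vₓ = 88.33 cos 30.8° = 75.87 m/s, v_y0 = 88.33 sin 30.8° = 45.23 m/s.
It returns to y = 0 when t = 2 v_y0 / g = 2(45.23)/9.81 = 9.221 s.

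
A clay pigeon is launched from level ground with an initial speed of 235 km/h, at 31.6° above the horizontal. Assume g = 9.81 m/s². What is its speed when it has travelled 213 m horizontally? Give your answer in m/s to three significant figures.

Convert: 235 km/h = 235/3.6 = 65.28 m/s.
Horizontal component vₓ = 65.28 cos 31.6° = 55.60 m/s; vertical v_y0 = 65.28 sin 31.6° = 34.20 m/s.
x = vₓ t ⇒ t = 213/55.60 = 3.831 s.
Vertical velocity there: v_y = v_y0 − g t = 34.20 − 9.81 × 3.831 = −3.378 m/s.
Speed: √(vₓ² + v_y²) = √(55.60² + 3.378²) = 55.70 m/s.

55.7 m/s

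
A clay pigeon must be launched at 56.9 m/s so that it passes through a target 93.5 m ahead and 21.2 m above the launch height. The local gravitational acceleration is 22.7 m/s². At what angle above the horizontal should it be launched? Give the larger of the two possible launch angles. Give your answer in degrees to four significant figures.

66.70°

Trajectory: y = x tanθ − g x² (1 + tan²θ)/(2v₀²). With x = 93.5, y = 21.2, v₀ = 56.9, g = 22.7:
30.65 tan²θ − 93.5 tanθ + (51.85) = 0.
tanθ = [93.5 ± √(93.5² − 4 × 30.65 × (51.85))] / (2 × 30.65) = (93.5 ± 48.85) / 61.29, giving tanθ = 0.7285 or 2.322.
θ = 36.07° or 66.70°; the larger is 66.70°.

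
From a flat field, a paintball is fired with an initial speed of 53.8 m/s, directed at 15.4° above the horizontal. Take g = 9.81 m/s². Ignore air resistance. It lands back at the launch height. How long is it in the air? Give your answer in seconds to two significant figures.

Horizontal component vₓ = 53.80 cos 15.4° = 51.87 m/s; vertical v_y0 = 53.80 sin 15.4° = 14.29 m/s.
It returns to y = 0 when t = 2 v_y0 / g = 2(14.29)/9.81 = 2.913 s.

2.9 s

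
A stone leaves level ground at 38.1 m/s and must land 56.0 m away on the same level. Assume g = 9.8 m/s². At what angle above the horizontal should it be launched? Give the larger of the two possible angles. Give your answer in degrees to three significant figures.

From R = (v₀²/g) sin 2θ: sin 2θ = 9.80 × 56.0 / 1451.6 = 0.3781.
2θ = 22.21° or 180° − 22.21° = 157.8°, so θ = 11.11° or 78.89°.
The larger angle is 78.89°.

78.9°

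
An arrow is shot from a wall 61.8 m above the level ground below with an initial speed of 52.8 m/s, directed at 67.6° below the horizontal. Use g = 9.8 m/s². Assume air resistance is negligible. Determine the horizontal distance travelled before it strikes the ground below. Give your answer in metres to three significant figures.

22.9 m

Components: vₓ = 52.80 cos 67.6° = 20.12 m/s, v_y0 = −48.82 m/s (downward).
The projectile lands when y = 61.8 + (−48.82) t − ½·9.80·t² = 0. Positive root: t = (−48.82 + √(48.82² + 2·9.80·61.8)) / 9.80 = (−48.82 + 59.95) / 9.80 = 1.136 s.
Horizontal distance: R = vₓ t = 20.12 × 1.136 = 22.86 m.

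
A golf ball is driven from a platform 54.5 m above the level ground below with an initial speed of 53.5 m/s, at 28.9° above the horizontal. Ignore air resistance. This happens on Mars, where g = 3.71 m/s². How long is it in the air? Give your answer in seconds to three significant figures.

15.8 s

Resolve: vₓ = 53.50 cos 28.9° = 46.84 m/s and v_y0 = 53.50 sin 28.9° = 25.86 m/s.
Vertical motion (up positive, ground at y = 0): 1.855 t² − (25.86) t − 54.5 = 0, so t = (25.86 + √(25.86² + 2·3.71·54.5)) / 3.71 = (25.86 + 32.76) / 3.71 = 15.80 s.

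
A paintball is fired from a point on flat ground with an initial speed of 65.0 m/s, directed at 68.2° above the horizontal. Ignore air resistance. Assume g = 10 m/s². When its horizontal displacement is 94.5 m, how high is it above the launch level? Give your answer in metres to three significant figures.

160 m

Horizontal component vₓ = 65.00 cos 68.2° = 24.14 m/s; vertical v_y0 = 65.00 sin 68.2° = 60.35 m/s.
x = vₓ t ⇒ t = 94.5/24.14 = 3.915 s.
Height: y = v_y0 t − ½ g t² = 60.35 × 3.915 − 5.000 × 3.915² = 236.3 − 76.63 = 159.6 m.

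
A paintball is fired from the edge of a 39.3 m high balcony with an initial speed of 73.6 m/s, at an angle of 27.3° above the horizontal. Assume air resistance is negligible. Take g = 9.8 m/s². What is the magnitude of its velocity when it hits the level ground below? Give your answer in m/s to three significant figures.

78.7 m/s

Components: vₓ = 73.60 cos 27.3° = 65.40 m/s, v_y0 = 73.60 sin 27.3° = 33.76 m/s.
The projectile lands when y = 39.3 + (33.76) t − ½·9.80·t² = 0. Positive root: t = (33.76 + √(33.76² + 2·9.80·39.3)) / 9.80 = (33.76 + 43.70) / 9.80 = 7.904 s.
Vertical velocity at impact: v_y = v_y0 − g t = 33.76 − 9.80 × 7.904 = −43.70 m/s.
Speed: |v| = √(vₓ² + v_y²) = √(65.40² + 43.70²) = 78.66 m/s.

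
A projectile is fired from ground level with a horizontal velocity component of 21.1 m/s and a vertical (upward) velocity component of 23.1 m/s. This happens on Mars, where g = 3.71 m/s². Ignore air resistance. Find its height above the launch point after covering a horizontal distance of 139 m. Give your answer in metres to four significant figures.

71.67 m

Time to reach x = 139 m: t = x/vₓ = 139/21.10 = 6.588 s.
Height: y = v_y0 t − ½ g t² = 23.10 × 6.588 − 1.855 × 6.588² = 152.2 − 80.50 = 71.67 m.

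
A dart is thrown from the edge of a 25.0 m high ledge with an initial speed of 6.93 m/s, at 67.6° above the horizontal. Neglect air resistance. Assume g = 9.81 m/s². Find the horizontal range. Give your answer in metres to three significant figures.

7.93 m

Resolve: vₓ = 6.930 cos 67.6° = 2.641 m/s and v_y0 = 6.930 sin 67.6° = 6.407 m/s.
Vertical motion (up positive, ground at y = 0): 4.905 t² − (6.407) t − 25.0 = 0, so t = (6.407 + √(6.407² + 2·9.81·25.0)) / 9.81 = (6.407 + 23.06) / 9.81 = 3.003 s.
Horizontal distance: R = vₓ t = 2.641 × 3.003 = 7.931 m.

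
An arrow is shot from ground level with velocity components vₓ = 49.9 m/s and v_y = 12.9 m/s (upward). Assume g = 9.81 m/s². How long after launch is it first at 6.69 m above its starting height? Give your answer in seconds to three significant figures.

0.711 s

Set y = v_y0 t − ½ g t² = 6.69: 4.905 t² − 12.90 t + 6.69 = 0.
Quadratic formula: t = (12.90 ± √35.152) / 9.81 = (12.90 ± 5.929) / 9.81 → t = 0.7106 s or 1.919 s.
The first (ascending) time is 0.7106 s.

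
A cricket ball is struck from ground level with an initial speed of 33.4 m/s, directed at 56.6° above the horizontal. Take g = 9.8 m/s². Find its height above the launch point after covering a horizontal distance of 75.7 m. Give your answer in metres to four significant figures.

31.74 m

vₓ = 33.40 cos 56.6° = 18.39 m/s; v_y0 = 33.40 sin 56.6° = 27.88 m/s.
x = vₓ t ⇒ t = 75.7/18.39 = 4.117 s.
Height: y = v_y0 t − ½ g t² = 27.88 × 4.117 − 4.900 × 4.117² = 114.8 − 83.06 = 31.74 m.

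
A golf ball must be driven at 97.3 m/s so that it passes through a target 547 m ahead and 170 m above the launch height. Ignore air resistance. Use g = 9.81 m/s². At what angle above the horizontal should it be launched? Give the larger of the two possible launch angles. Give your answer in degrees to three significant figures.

Trajectory: y = x tanθ − g x² (1 + tan²θ)/(2v₀²). With x = 547, y = 170, v₀ = 97.3, g = 9.81:
155.0 tan²θ − 547 tanθ + (325.0) = 0.
tanθ = [547 ± √(547² − 4 × 155.0 × (325.0))] / (2 × 155.0) = (547 ± 312.5) / 310.0, giving tanθ = 0.7563 or 2.772.
θ = 37.10° or 70.17°; the larger is 70.17°.

70.2°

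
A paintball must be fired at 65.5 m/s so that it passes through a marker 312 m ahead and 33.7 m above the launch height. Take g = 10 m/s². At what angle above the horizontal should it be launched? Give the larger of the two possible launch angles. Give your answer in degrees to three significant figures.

Trajectory: y = x tanθ − g x² (1 + tan²θ)/(2v₀²). With x = 312, y = 33.7, v₀ = 65.5, g = 10.0:
113.4 tan²θ − 312 tanθ + (147.1) = 0.
tanθ = [312 ± √(312² − 4 × 113.4 × (147.1))] / (2 × 113.4) = (312 ± 174.8) / 226.9, giving tanθ = 0.6045 or 2.146.
θ = 31.15° or 65.01°; the larger is 65.01°.

65.0°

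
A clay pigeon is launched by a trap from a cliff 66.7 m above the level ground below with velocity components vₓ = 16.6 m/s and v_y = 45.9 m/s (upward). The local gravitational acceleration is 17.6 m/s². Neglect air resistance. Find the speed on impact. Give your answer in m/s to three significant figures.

68.8 m/s

With up positive and y = 0 at the ground: y(t) = 66.7 + (45.90) t − 8.800 t². Setting y = 0 and taking the positive root: t = [45.90 + √(45.90² + 2·17.6·66.7)] / 17.6 = (45.90 + 66.74) / 17.6 = 6.400 s.
Vertical velocity at impact: v_y = v_y0 − g t = 45.90 − 17.6 × 6.400 = −66.74 m/s.
Speed: |v| = √(vₓ² + v_y²) = √(16.60² + 66.74²) = 68.78 m/s.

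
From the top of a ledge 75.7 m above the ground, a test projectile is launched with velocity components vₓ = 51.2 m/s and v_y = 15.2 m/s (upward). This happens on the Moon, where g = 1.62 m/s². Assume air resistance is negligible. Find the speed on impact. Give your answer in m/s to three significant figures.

Vertical motion (up positive, ground at y = 0): 0.8100 t² − (15.20) t − 75.7 = 0, so t = (15.20 + √(15.20² + 2·1.62·75.7)) / 1.62 = (15.20 + 21.82) / 1.62 = 22.85 s.
Vertical velocity at impact: v_y = v_y0 − g t = 15.20 − 1.62 × 22.85 = −21.82 m/s.
Speed: |v| = √(vₓ² + v_y²) = √(51.20² + 21.82²) = 55.66 m/s.

55.7 m/s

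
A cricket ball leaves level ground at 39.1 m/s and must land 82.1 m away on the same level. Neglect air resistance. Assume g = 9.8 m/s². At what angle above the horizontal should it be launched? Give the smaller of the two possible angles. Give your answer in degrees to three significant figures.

15.9°

R = v₀² sin 2θ / g gives sin 2θ = gR/v₀² = 9.80·82.1/39.1² = 0.5263.
2θ = 31.75° or 180° − 31.75° = 148.2°, so θ = 15.88° or 74.12°.
The smaller angle is 15.88°.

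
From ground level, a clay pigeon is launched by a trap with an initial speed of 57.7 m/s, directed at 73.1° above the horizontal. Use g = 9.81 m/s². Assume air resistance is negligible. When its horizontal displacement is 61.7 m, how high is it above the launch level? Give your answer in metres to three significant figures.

137 m

vₓ = 57.70 cos 73.1° = 16.77 m/s; v_y0 = 57.70 sin 73.1° = 55.21 m/s.
Time to reach x = 61.7 m: t = x/vₓ = 61.7/16.77 = 3.678 s.
Height: y = v_y0 t − ½ g t² = 55.21 × 3.678 − 4.905 × 3.678² = 203.1 − 66.37 = 136.7 m.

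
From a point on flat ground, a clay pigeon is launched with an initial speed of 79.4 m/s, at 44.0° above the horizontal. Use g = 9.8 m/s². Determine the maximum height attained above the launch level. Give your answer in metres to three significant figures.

vₓ = 79.40 cos 44.0° = 57.12 m/s; v_y0 = 79.40 sin 44.0° = 55.16 m/s.
Maximum height: H = v_y0² / (2g) = 55.16² / (2 × 9.80) = 155.2 m.

155 m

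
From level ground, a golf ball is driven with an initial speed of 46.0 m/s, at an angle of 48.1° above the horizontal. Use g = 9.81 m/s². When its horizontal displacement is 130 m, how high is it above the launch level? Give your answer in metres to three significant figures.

vₓ = 46.00 cos 48.1° = 30.72 m/s; v_y0 = 46.00 sin 48.1° = 34.24 m/s.
x = vₓ t ⇒ t = 130/30.72 = 4.232 s.
Height: y = v_y0 t − ½ g t² = 34.24 × 4.232 − 4.905 × 4.232² = 144.9 − 87.84 = 57.05 m.

57.1 m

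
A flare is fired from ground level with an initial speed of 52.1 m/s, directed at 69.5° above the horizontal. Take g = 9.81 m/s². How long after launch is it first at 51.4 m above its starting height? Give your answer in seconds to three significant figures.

Components: vₓ = 52.10 cos 69.5° = 18.25 m/s, v_y0 = 52.10 sin 69.5° = 48.80 m/s.
Require v_y0 t − ½ g t² = 51.4, i.e. 4.905 t² − 48.80 t + 51.4 = 0.
Quadratic formula: t = (48.80 ± √1373.0) / 9.81 = (48.80 ± 37.05) / 9.81 → t = 1.197 s or 8.752 s.
The first (ascending) time is 1.197 s.

1.20 s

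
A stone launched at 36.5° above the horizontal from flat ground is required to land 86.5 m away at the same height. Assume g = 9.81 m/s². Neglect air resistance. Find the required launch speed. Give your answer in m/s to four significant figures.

Level-ground range: R = v₀² sin(2θ)/g, so v₀ = √(gR / sin 2θ).
v₀ = √(9.81 × 86.5 / sin 73.00°) = √(848.6 / 0.9563) = √887.34 = 29.79 m/s.

29.79 m/s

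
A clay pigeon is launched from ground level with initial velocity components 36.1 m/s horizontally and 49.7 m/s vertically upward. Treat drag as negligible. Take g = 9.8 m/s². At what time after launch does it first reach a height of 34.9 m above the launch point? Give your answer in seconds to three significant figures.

0.759 s

Require v_y0 t − ½ g t² = 34.9, i.e. 4.900 t² − 49.70 t + 34.9 = 0.
t = [49.70 ± √(49.70² − 2·9.80·34.9)] / 9.80 = (49.70 ± 42.26) / 9.80, so t = 0.7590 s or t = 9.384 s.
The first (ascending) time is 0.7590 s.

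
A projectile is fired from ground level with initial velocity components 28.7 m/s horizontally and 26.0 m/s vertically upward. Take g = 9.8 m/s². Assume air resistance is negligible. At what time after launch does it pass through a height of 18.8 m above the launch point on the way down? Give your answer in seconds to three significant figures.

Require v_y0 t − ½ g t² = 18.8, i.e. 4.900 t² − 26.00 t + 18.8 = 0.
t = [26.00 ± √(26.00² − 2·9.80·18.8)] / 9.80 = (26.00 ± 17.54) / 9.80, so t = 0.8636 s or t = 4.442 s.
The descending-branch root is 4.442 s.

4.44 s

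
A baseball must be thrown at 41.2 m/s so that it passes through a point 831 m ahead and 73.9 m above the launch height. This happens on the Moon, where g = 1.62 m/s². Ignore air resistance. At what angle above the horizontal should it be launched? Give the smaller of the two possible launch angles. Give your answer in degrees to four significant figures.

33.27°

Trajectory: y = x tanθ − g x² (1 + tan²θ)/(2v₀²). With x = 831, y = 73.9, v₀ = 41.2, g = 1.62:
329.5 tan²θ − 831 tanθ + (403.4) = 0.
tanθ = [831 ± √(831² − 4 × 329.5 × (403.4))] / (2 × 329.5) = (831 ± 398.5) / 659.1, giving tanθ = 0.6563 or 1.866.
θ = 33.27° or 61.81°; the smaller is 33.27°.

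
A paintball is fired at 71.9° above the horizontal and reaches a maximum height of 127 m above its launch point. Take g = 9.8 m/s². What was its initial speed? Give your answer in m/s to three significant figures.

At the peak v_y = 0, so v_y0 = √(2gH) = √(2 × 9.80 × 127) = 49.89 m/s.
v_y0 = v₀ sin θ ⇒ v₀ = 49.89 / sin 71.9° = 52.49 m/s.

52.5 m/s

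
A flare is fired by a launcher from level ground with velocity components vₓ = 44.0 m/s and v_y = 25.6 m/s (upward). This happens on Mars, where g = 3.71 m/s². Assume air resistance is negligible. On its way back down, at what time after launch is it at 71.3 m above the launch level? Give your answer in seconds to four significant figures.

9.930 s

Height y(t) = 25.60 t − 1.855 t² = 71.3 gives 1.855 t² − 25.60 t + 71.3 = 0.
Quadratic formula: t = (25.60 ± √126.31) / 3.71 = (25.60 ± 11.24) / 3.71 → t = 3.871 s or 9.930 s.
The descending-branch root is 9.930 s.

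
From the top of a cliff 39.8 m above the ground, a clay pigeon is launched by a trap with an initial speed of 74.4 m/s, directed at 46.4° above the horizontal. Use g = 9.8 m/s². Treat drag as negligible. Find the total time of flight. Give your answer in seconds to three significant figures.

11.7 s

Resolve: vₓ = 74.40 cos 46.4° = 51.31 m/s and v_y0 = 74.40 sin 46.4° = 53.88 m/s.
With up positive and y = 0 at the ground: y(t) = 39.8 + (53.88) t − 4.900 t². Setting y = 0 and taking the positive root: t = [53.88 + √(53.88² + 2·9.80·39.8)] / 9.80 = (53.88 + 60.69) / 9.80 = 11.69 s.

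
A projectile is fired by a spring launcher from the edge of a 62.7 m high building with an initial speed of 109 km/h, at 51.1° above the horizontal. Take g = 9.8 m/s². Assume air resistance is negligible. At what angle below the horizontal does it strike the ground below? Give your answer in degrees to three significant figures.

Convert: 109 km/h = 109/3.6 = 30.28 m/s.
Horizontal component vₓ = 30.28 cos 51.1° = 19.01 m/s; vertical v_y0 = 30.28 sin 51.1° = 23.56 m/s.
The projectile lands when y = 62.7 + (23.56) t − ½·9.80·t² = 0. Positive root: t = (23.56 + √(23.56² + 2·9.80·62.7)) / 9.80 = (23.56 + 42.24) / 9.80 = 6.715 s.
At impact: v_y = v_y0 − g t = −42.24 m/s; vₓ = 19.01 m/s.
Angle below horizontal: arctan(|v_y|/vₓ) = arctan(42.24/19.01) = 65.77°.

65.8°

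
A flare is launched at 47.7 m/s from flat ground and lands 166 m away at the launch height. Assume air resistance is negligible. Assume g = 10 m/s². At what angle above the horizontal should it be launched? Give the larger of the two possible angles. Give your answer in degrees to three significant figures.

66.6°

R = v₀² sin 2θ / g gives sin 2θ = gR/v₀² = 10.0·166/47.7² = 0.7296.
2θ = 46.85° or 180° − 46.85° = 133.1°, so θ = 23.43° or 66.57°.
The larger angle is 66.57°.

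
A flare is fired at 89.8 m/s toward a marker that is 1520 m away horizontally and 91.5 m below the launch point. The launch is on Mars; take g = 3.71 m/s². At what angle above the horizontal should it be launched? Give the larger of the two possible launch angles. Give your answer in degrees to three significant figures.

Trajectory: y = x tanθ − g x² (1 + tan²θ)/(2v₀²). With x = 1520, y = −91.5, v₀ = 89.8, g = 3.71:
531.5 tan²θ − 1520 tanθ + (440.0) = 0.
tanθ = [1520 ± √(1520² − 4 × 531.5 × (440.0))] / (2 × 531.5) = (1520 ± 1173) / 1063, giving tanθ = 0.3268 or 2.533.
θ = 18.10° or 68.46°; the larger is 68.46°.

68.5°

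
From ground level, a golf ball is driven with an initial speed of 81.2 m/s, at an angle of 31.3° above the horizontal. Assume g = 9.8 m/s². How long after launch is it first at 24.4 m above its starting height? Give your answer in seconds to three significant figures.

0.624 s

Resolve: vₓ = 81.20 cos 31.3° = 69.38 m/s and v_y0 = 81.20 sin 31.3° = 42.18 m/s.
Require v_y0 t − ½ g t² = 24.4, i.e. 4.900 t² − 42.18 t + 24.4 = 0.
t = [42.18 ± √(42.18² − 2·9.80·24.4)] / 9.80 = (42.18 ± 36.07) / 9.80, so t = 0.6236 s or t = 7.986 s.
The first (ascending) time is 0.6236 s.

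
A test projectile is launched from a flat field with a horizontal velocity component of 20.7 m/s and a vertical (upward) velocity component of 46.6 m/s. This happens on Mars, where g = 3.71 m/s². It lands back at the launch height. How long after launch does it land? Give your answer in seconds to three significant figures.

25.1 s

It returns to y = 0 when t = 2 v_y0 / g = 2(46.60)/3.71 = 25.12 s.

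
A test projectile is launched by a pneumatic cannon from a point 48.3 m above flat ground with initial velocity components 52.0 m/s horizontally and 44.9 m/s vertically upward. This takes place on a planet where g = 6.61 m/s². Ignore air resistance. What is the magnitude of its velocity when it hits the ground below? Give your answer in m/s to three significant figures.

With up positive and y = 0 at the ground: y(t) = 48.3 + (44.90) t − 3.305 t². Setting y = 0 and taking the positive root: t = [44.90 + √(44.90² + 2·6.61·48.3)] / 6.61 = (44.90 + 51.52) / 6.61 = 14.59 s.
Vertical velocity at impact: v_y = v_y0 − g t = 44.90 − 6.61 × 14.59 = −51.52 m/s.
Speed: |v| = √(vₓ² + v_y²) = √(52.00² + 51.52²) = 73.20 m/s.

73.2 m/s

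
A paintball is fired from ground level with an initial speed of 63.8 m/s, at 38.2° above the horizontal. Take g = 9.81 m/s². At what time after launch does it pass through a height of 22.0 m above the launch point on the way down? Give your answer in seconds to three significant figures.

7.44 s

vₓ = 63.80 cos 38.2° = 50.14 m/s; v_y0 = 63.80 sin 38.2° = 39.45 m/s.
Height y(t) = 39.45 t − 4.905 t² = 22.0 gives 4.905 t² − 39.45 t + 22.0 = 0.
t = [39.45 ± √(39.45² − 2·9.81·22.0)] / 9.81 = (39.45 ± 33.54) / 9.81, so t = 0.6028 s or t = 7.441 s.
The descending-branch root is 7.441 s.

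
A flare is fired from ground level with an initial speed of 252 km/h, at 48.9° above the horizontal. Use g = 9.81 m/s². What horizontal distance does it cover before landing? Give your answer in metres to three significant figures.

Convert: 252 km/h = 252/3.6 = 70.00 m/s.
vₓ = 70.00 cos 48.9° = 46.02 m/s; v_y0 = 70.00 sin 48.9° = 52.75 m/s.
Flight time T = 2 v_y0 / g = 10.75 s.
Range: R = vₓ T = 46.02 × 10.75 = 494.9 m.

495 m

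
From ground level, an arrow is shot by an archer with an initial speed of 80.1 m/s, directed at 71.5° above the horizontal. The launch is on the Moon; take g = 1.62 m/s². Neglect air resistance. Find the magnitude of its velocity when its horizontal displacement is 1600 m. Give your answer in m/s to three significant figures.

vₓ = 80.10 cos 71.5° = 25.42 m/s; v_y0 = 80.10 sin 71.5° = 75.96 m/s.
At x = 1600 m, t = x/vₓ = 1600/25.42 = 62.95 s.
Vertical velocity there: v_y = v_y0 − g t = 75.96 − 1.62 × 62.95 = −26.02 m/s.
Speed: √(vₓ² + v_y²) = √(25.42² + 26.02²) = 36.37 m/s.

36.4 m/s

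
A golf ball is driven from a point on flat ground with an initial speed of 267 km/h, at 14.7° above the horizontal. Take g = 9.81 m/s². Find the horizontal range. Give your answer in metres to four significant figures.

Convert: 267 km/h = 267/3.6 = 74.17 m/s.
vₓ = 74.17 cos 14.7° = 71.74 m/s; v_y0 = 74.17 sin 14.7° = 18.82 m/s.
Flight time T = 2 v_y0 / g = 3.837 s.
Horizontal distance R = vₓ T = 71.74 × 3.837 = 275.3 m.

275.3 m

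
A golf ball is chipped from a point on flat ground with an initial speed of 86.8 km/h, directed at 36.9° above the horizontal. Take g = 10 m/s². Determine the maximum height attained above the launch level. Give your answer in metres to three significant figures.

Convert: 86.8 km/h = 86.8/3.6 = 24.11 m/s.
vₓ = 24.11 cos 36.9° = 19.28 m/s; v_y0 = 24.11 sin 36.9° = 14.48 m/s.
At the apex v_y = 0, so H = v_y0²/(2g) = 14.48²/20.00 = 10.48 m.

10.5 m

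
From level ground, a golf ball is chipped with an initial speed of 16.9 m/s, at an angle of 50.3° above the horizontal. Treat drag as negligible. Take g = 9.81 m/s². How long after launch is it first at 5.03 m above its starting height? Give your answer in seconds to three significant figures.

vₓ = 16.90 cos 50.3° = 10.80 m/s; v_y0 = 16.90 sin 50.3° = 13.00 m/s.
Require v_y0 t − ½ g t² = 5.03, i.e. 4.905 t² − 13.00 t + 5.03 = 0.
Quadratic formula: t = (13.00 ± √70.386) / 9.81 = (13.00 ± 8.390) / 9.81 → t = 0.4703 s or 2.181 s.
The first (ascending) time is 0.4703 s.

0.470 s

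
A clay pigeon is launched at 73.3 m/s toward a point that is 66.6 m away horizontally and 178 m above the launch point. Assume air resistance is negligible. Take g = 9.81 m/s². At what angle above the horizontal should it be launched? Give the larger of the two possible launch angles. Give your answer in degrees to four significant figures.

Trajectory: y = x tanθ − g x² (1 + tan²θ)/(2v₀²). With x = 66.6, y = 178, v₀ = 73.3, g = 9.81:
4.049 tan²θ − 66.6 tanθ + (182.0) = 0.
tanθ = [66.6 ± √(66.6² − 4 × 4.049 × (182.0))] / (2 × 4.049) = (66.6 ± 38.56) / 8.099, giving tanθ = 3.462 or 12.98.
θ = 73.89° or 85.60°; the larger is 85.60°.

85.60°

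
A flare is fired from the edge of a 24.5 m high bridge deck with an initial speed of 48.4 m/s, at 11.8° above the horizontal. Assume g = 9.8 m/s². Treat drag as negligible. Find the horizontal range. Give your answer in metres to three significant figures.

Horizontal component vₓ = 48.40 cos 11.8° = 47.38 m/s; vertical v_y0 = 48.40 sin 11.8° = 9.898 m/s.
The projectile lands when y = 24.5 + (9.898) t − ½·9.80·t² = 0. Positive root: t = (9.898 + √(9.898² + 2·9.80·24.5)) / 9.80 = (9.898 + 24.05) / 9.80 = 3.464 s.
Horizontal distance: R = vₓ t = 47.38 × 3.464 = 164.1 m.

164 m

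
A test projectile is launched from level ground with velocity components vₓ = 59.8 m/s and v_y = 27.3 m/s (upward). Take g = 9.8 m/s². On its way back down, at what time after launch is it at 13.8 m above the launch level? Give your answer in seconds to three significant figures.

Require v_y0 t − ½ g t² = 13.8, i.e. 4.900 t² − 27.30 t + 13.8 = 0.
t = [27.30 ± √(27.30² − 2·9.80·13.8)] / 9.80 = (27.30 ± 21.79) / 9.80, so t = 0.5622 s or t = 5.009 s.
The descending-branch root is 5.009 s.

5.01 s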